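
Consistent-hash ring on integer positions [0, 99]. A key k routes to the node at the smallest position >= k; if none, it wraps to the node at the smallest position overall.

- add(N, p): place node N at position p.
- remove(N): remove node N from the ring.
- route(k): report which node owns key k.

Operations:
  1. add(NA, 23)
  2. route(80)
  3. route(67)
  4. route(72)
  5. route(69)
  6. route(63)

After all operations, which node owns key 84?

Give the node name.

Answer: NA

Derivation:
Op 1: add NA@23 -> ring=[23:NA]
Op 2: route key 80: none >= 80, wrap to smallest pos 23 -> NA
Op 3: route key 67: none >= 67, wrap to smallest pos 23 -> NA
Op 4: route key 72: none >= 72, wrap to smallest pos 23 -> NA
Op 5: route key 69: none >= 69, wrap to smallest pos 23 -> NA
Op 6: route key 63: none >= 63, wrap to smallest pos 23 -> NA
Final route key 84: none >= 84, wrap to smallest pos 23 -> NA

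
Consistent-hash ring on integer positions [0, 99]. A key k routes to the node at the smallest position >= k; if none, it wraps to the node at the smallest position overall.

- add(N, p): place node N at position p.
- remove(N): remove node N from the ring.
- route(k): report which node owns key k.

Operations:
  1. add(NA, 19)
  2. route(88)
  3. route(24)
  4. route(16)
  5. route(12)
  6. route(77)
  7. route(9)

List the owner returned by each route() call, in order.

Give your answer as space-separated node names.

Answer: NA NA NA NA NA NA

Derivation:
Op 1: add NA@19 -> ring=[19:NA]
Op 2: route key 88: none >= 88, wrap to smallest pos 19 -> NA
Op 3: route key 24: none >= 24, wrap to smallest pos 19 -> NA
Op 4: route key 16: smallest pos >= 16 is 19 -> NA
Op 5: route key 12: smallest pos >= 12 is 19 -> NA
Op 6: route key 77: none >= 77, wrap to smallest pos 19 -> NA
Op 7: route key 9: smallest pos >= 9 is 19 -> NA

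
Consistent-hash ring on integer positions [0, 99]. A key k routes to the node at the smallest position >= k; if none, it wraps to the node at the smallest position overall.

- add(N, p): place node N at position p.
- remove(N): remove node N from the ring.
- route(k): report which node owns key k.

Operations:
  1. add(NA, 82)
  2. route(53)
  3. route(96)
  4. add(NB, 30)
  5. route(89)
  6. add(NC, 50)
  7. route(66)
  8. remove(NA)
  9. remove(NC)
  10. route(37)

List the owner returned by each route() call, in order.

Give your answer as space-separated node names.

Op 1: add NA@82 -> ring=[82:NA]
Op 2: route key 53: smallest pos >= 53 is 82 -> NA
Op 3: route key 96: none >= 96, wrap to smallest pos 82 -> NA
Op 4: add NB@30 -> ring=[30:NB,82:NA]
Op 5: route key 89: none >= 89, wrap to smallest pos 30 -> NB
Op 6: add NC@50 -> ring=[30:NB,50:NC,82:NA]
Op 7: route key 66: smallest pos >= 66 is 82 -> NA
Op 8: remove NA -> ring=[30:NB,50:NC]
Op 9: remove NC -> ring=[30:NB]
Op 10: route key 37: none >= 37, wrap to smallest pos 30 -> NB

Answer: NA NA NB NA NB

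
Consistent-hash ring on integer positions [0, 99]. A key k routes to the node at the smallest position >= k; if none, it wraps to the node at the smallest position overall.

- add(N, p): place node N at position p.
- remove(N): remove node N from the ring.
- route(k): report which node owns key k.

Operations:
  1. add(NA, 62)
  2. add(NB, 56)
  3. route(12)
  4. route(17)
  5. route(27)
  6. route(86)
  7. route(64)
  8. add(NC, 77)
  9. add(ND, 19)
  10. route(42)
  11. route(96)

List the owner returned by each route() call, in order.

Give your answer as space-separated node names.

Answer: NB NB NB NB NB NB ND

Derivation:
Op 1: add NA@62 -> ring=[62:NA]
Op 2: add NB@56 -> ring=[56:NB,62:NA]
Op 3: route key 12: smallest pos >= 12 is 56 -> NB
Op 4: route key 17: smallest pos >= 17 is 56 -> NB
Op 5: route key 27: smallest pos >= 27 is 56 -> NB
Op 6: route key 86: none >= 86, wrap to smallest pos 56 -> NB
Op 7: route key 64: none >= 64, wrap to smallest pos 56 -> NB
Op 8: add NC@77 -> ring=[56:NB,62:NA,77:NC]
Op 9: add ND@19 -> ring=[19:ND,56:NB,62:NA,77:NC]
Op 10: route key 42: smallest pos >= 42 is 56 -> NB
Op 11: route key 96: none >= 96, wrap to smallest pos 19 -> ND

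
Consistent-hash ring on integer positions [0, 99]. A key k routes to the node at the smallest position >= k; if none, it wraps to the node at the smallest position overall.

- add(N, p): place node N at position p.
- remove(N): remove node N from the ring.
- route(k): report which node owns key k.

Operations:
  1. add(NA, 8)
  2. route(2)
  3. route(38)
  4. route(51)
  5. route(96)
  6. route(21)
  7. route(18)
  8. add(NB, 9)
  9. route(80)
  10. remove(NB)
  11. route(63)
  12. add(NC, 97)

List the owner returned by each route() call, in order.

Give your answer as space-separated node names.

Op 1: add NA@8 -> ring=[8:NA]
Op 2: route key 2: smallest pos >= 2 is 8 -> NA
Op 3: route key 38: none >= 38, wrap to smallest pos 8 -> NA
Op 4: route key 51: none >= 51, wrap to smallest pos 8 -> NA
Op 5: route key 96: none >= 96, wrap to smallest pos 8 -> NA
Op 6: route key 21: none >= 21, wrap to smallest pos 8 -> NA
Op 7: route key 18: none >= 18, wrap to smallest pos 8 -> NA
Op 8: add NB@9 -> ring=[8:NA,9:NB]
Op 9: route key 80: none >= 80, wrap to smallest pos 8 -> NA
Op 10: remove NB -> ring=[8:NA]
Op 11: route key 63: none >= 63, wrap to smallest pos 8 -> NA
Op 12: add NC@97 -> ring=[8:NA,97:NC]

Answer: NA NA NA NA NA NA NA NA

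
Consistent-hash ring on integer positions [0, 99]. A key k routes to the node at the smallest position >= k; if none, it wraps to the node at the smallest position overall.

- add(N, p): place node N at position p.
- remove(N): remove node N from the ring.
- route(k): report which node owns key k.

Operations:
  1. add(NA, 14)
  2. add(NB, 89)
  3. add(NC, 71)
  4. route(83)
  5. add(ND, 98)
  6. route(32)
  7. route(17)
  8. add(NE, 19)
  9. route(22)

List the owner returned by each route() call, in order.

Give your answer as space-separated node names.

Op 1: add NA@14 -> ring=[14:NA]
Op 2: add NB@89 -> ring=[14:NA,89:NB]
Op 3: add NC@71 -> ring=[14:NA,71:NC,89:NB]
Op 4: route key 83: smallest pos >= 83 is 89 -> NB
Op 5: add ND@98 -> ring=[14:NA,71:NC,89:NB,98:ND]
Op 6: route key 32: smallest pos >= 32 is 71 -> NC
Op 7: route key 17: smallest pos >= 17 is 71 -> NC
Op 8: add NE@19 -> ring=[14:NA,19:NE,71:NC,89:NB,98:ND]
Op 9: route key 22: smallest pos >= 22 is 71 -> NC

Answer: NB NC NC NC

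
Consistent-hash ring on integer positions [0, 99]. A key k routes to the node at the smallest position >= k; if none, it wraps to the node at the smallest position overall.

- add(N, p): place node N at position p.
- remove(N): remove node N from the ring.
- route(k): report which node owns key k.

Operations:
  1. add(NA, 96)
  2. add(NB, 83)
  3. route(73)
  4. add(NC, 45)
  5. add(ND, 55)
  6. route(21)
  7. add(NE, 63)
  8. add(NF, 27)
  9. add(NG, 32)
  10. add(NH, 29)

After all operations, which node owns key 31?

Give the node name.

Answer: NG

Derivation:
Op 1: add NA@96 -> ring=[96:NA]
Op 2: add NB@83 -> ring=[83:NB,96:NA]
Op 3: route key 73: smallest pos >= 73 is 83 -> NB
Op 4: add NC@45 -> ring=[45:NC,83:NB,96:NA]
Op 5: add ND@55 -> ring=[45:NC,55:ND,83:NB,96:NA]
Op 6: route key 21: smallest pos >= 21 is 45 -> NC
Op 7: add NE@63 -> ring=[45:NC,55:ND,63:NE,83:NB,96:NA]
Op 8: add NF@27 -> ring=[27:NF,45:NC,55:ND,63:NE,83:NB,96:NA]
Op 9: add NG@32 -> ring=[27:NF,32:NG,45:NC,55:ND,63:NE,83:NB,96:NA]
Op 10: add NH@29 -> ring=[27:NF,29:NH,32:NG,45:NC,55:ND,63:NE,83:NB,96:NA]
Final route key 31: smallest pos >= 31 is 32 -> NG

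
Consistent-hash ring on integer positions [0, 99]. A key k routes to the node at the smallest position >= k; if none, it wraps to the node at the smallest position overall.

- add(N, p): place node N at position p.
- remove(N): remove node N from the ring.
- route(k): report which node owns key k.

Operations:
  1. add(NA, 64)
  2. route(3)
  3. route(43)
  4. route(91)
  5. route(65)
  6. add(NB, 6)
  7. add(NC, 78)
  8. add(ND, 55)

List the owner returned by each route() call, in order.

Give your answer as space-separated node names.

Answer: NA NA NA NA

Derivation:
Op 1: add NA@64 -> ring=[64:NA]
Op 2: route key 3: smallest pos >= 3 is 64 -> NA
Op 3: route key 43: smallest pos >= 43 is 64 -> NA
Op 4: route key 91: none >= 91, wrap to smallest pos 64 -> NA
Op 5: route key 65: none >= 65, wrap to smallest pos 64 -> NA
Op 6: add NB@6 -> ring=[6:NB,64:NA]
Op 7: add NC@78 -> ring=[6:NB,64:NA,78:NC]
Op 8: add ND@55 -> ring=[6:NB,55:ND,64:NA,78:NC]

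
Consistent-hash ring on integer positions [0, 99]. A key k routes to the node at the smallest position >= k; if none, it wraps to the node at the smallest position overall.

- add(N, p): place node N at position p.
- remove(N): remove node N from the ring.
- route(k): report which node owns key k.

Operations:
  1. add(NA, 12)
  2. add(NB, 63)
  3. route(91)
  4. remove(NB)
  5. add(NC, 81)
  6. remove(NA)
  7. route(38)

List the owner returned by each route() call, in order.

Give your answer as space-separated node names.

Op 1: add NA@12 -> ring=[12:NA]
Op 2: add NB@63 -> ring=[12:NA,63:NB]
Op 3: route key 91: none >= 91, wrap to smallest pos 12 -> NA
Op 4: remove NB -> ring=[12:NA]
Op 5: add NC@81 -> ring=[12:NA,81:NC]
Op 6: remove NA -> ring=[81:NC]
Op 7: route key 38: smallest pos >= 38 is 81 -> NC

Answer: NA NC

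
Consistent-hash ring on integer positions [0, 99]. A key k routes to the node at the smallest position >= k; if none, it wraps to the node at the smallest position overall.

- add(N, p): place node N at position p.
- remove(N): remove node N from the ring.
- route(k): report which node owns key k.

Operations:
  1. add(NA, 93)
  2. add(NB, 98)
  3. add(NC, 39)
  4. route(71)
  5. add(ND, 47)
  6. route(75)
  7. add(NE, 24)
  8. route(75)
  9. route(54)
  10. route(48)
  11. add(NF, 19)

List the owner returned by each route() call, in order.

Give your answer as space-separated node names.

Op 1: add NA@93 -> ring=[93:NA]
Op 2: add NB@98 -> ring=[93:NA,98:NB]
Op 3: add NC@39 -> ring=[39:NC,93:NA,98:NB]
Op 4: route key 71: smallest pos >= 71 is 93 -> NA
Op 5: add ND@47 -> ring=[39:NC,47:ND,93:NA,98:NB]
Op 6: route key 75: smallest pos >= 75 is 93 -> NA
Op 7: add NE@24 -> ring=[24:NE,39:NC,47:ND,93:NA,98:NB]
Op 8: route key 75: smallest pos >= 75 is 93 -> NA
Op 9: route key 54: smallest pos >= 54 is 93 -> NA
Op 10: route key 48: smallest pos >= 48 is 93 -> NA
Op 11: add NF@19 -> ring=[19:NF,24:NE,39:NC,47:ND,93:NA,98:NB]

Answer: NA NA NA NA NA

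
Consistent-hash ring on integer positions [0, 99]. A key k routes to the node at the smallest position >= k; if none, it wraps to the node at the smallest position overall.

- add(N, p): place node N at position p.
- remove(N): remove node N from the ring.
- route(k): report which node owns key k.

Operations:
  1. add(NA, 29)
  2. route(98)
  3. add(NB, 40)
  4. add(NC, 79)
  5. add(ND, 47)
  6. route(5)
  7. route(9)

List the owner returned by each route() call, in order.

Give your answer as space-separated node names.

Answer: NA NA NA

Derivation:
Op 1: add NA@29 -> ring=[29:NA]
Op 2: route key 98: none >= 98, wrap to smallest pos 29 -> NA
Op 3: add NB@40 -> ring=[29:NA,40:NB]
Op 4: add NC@79 -> ring=[29:NA,40:NB,79:NC]
Op 5: add ND@47 -> ring=[29:NA,40:NB,47:ND,79:NC]
Op 6: route key 5: smallest pos >= 5 is 29 -> NA
Op 7: route key 9: smallest pos >= 9 is 29 -> NA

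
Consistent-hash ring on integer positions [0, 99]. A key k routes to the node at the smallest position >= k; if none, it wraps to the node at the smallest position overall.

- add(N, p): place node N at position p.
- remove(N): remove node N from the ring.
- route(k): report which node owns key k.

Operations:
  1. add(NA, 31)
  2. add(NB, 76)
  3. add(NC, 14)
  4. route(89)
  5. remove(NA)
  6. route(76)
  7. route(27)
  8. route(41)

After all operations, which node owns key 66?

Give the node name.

Op 1: add NA@31 -> ring=[31:NA]
Op 2: add NB@76 -> ring=[31:NA,76:NB]
Op 3: add NC@14 -> ring=[14:NC,31:NA,76:NB]
Op 4: route key 89: none >= 89, wrap to smallest pos 14 -> NC
Op 5: remove NA -> ring=[14:NC,76:NB]
Op 6: route key 76: smallest pos >= 76 is 76 -> NB
Op 7: route key 27: smallest pos >= 27 is 76 -> NB
Op 8: route key 41: smallest pos >= 41 is 76 -> NB
Final route key 66: smallest pos >= 66 is 76 -> NB

Answer: NB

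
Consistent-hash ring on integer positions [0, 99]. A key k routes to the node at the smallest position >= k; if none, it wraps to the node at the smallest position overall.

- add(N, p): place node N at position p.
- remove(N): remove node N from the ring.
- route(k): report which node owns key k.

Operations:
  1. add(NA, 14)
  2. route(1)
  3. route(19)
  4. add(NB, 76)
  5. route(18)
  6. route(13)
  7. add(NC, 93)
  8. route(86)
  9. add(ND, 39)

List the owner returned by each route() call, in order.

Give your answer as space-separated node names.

Op 1: add NA@14 -> ring=[14:NA]
Op 2: route key 1: smallest pos >= 1 is 14 -> NA
Op 3: route key 19: none >= 19, wrap to smallest pos 14 -> NA
Op 4: add NB@76 -> ring=[14:NA,76:NB]
Op 5: route key 18: smallest pos >= 18 is 76 -> NB
Op 6: route key 13: smallest pos >= 13 is 14 -> NA
Op 7: add NC@93 -> ring=[14:NA,76:NB,93:NC]
Op 8: route key 86: smallest pos >= 86 is 93 -> NC
Op 9: add ND@39 -> ring=[14:NA,39:ND,76:NB,93:NC]

Answer: NA NA NB NA NC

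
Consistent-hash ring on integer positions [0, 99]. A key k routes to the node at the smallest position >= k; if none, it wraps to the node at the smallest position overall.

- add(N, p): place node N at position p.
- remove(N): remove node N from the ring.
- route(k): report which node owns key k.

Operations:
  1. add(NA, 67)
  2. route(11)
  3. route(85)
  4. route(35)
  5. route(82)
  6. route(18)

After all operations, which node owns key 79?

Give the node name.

Op 1: add NA@67 -> ring=[67:NA]
Op 2: route key 11: smallest pos >= 11 is 67 -> NA
Op 3: route key 85: none >= 85, wrap to smallest pos 67 -> NA
Op 4: route key 35: smallest pos >= 35 is 67 -> NA
Op 5: route key 82: none >= 82, wrap to smallest pos 67 -> NA
Op 6: route key 18: smallest pos >= 18 is 67 -> NA
Final route key 79: none >= 79, wrap to smallest pos 67 -> NA

Answer: NA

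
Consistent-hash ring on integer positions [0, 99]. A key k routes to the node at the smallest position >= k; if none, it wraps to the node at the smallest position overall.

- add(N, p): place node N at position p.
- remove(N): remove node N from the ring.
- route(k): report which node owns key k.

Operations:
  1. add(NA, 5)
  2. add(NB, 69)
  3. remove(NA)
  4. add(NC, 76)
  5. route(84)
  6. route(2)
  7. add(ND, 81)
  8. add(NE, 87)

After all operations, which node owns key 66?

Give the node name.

Answer: NB

Derivation:
Op 1: add NA@5 -> ring=[5:NA]
Op 2: add NB@69 -> ring=[5:NA,69:NB]
Op 3: remove NA -> ring=[69:NB]
Op 4: add NC@76 -> ring=[69:NB,76:NC]
Op 5: route key 84: none >= 84, wrap to smallest pos 69 -> NB
Op 6: route key 2: smallest pos >= 2 is 69 -> NB
Op 7: add ND@81 -> ring=[69:NB,76:NC,81:ND]
Op 8: add NE@87 -> ring=[69:NB,76:NC,81:ND,87:NE]
Final route key 66: smallest pos >= 66 is 69 -> NB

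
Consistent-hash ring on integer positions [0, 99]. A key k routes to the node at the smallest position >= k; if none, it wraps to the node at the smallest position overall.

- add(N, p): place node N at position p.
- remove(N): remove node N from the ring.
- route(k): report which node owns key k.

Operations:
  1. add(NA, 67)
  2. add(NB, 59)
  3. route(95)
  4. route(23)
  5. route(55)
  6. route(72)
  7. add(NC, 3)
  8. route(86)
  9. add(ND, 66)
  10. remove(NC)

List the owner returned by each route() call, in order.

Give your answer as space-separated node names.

Op 1: add NA@67 -> ring=[67:NA]
Op 2: add NB@59 -> ring=[59:NB,67:NA]
Op 3: route key 95: none >= 95, wrap to smallest pos 59 -> NB
Op 4: route key 23: smallest pos >= 23 is 59 -> NB
Op 5: route key 55: smallest pos >= 55 is 59 -> NB
Op 6: route key 72: none >= 72, wrap to smallest pos 59 -> NB
Op 7: add NC@3 -> ring=[3:NC,59:NB,67:NA]
Op 8: route key 86: none >= 86, wrap to smallest pos 3 -> NC
Op 9: add ND@66 -> ring=[3:NC,59:NB,66:ND,67:NA]
Op 10: remove NC -> ring=[59:NB,66:ND,67:NA]

Answer: NB NB NB NB NC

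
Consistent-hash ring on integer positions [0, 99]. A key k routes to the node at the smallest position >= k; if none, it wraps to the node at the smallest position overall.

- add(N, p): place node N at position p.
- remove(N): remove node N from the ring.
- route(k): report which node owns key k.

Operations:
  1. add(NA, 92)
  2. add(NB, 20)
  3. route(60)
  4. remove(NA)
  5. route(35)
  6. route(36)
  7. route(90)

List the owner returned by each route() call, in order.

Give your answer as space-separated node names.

Answer: NA NB NB NB

Derivation:
Op 1: add NA@92 -> ring=[92:NA]
Op 2: add NB@20 -> ring=[20:NB,92:NA]
Op 3: route key 60: smallest pos >= 60 is 92 -> NA
Op 4: remove NA -> ring=[20:NB]
Op 5: route key 35: none >= 35, wrap to smallest pos 20 -> NB
Op 6: route key 36: none >= 36, wrap to smallest pos 20 -> NB
Op 7: route key 90: none >= 90, wrap to smallest pos 20 -> NB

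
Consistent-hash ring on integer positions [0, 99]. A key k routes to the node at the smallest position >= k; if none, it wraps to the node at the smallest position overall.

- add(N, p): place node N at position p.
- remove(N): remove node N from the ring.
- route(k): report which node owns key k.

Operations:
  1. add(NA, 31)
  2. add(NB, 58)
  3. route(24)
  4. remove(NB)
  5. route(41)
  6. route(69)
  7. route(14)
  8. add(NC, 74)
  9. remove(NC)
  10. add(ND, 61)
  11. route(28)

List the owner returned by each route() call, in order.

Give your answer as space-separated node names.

Op 1: add NA@31 -> ring=[31:NA]
Op 2: add NB@58 -> ring=[31:NA,58:NB]
Op 3: route key 24: smallest pos >= 24 is 31 -> NA
Op 4: remove NB -> ring=[31:NA]
Op 5: route key 41: none >= 41, wrap to smallest pos 31 -> NA
Op 6: route key 69: none >= 69, wrap to smallest pos 31 -> NA
Op 7: route key 14: smallest pos >= 14 is 31 -> NA
Op 8: add NC@74 -> ring=[31:NA,74:NC]
Op 9: remove NC -> ring=[31:NA]
Op 10: add ND@61 -> ring=[31:NA,61:ND]
Op 11: route key 28: smallest pos >= 28 is 31 -> NA

Answer: NA NA NA NA NA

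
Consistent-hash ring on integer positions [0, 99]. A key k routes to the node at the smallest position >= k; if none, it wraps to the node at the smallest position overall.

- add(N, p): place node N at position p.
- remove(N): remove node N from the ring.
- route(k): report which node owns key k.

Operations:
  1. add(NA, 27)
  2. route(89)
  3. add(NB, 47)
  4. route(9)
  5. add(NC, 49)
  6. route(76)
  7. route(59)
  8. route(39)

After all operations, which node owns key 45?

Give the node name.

Answer: NB

Derivation:
Op 1: add NA@27 -> ring=[27:NA]
Op 2: route key 89: none >= 89, wrap to smallest pos 27 -> NA
Op 3: add NB@47 -> ring=[27:NA,47:NB]
Op 4: route key 9: smallest pos >= 9 is 27 -> NA
Op 5: add NC@49 -> ring=[27:NA,47:NB,49:NC]
Op 6: route key 76: none >= 76, wrap to smallest pos 27 -> NA
Op 7: route key 59: none >= 59, wrap to smallest pos 27 -> NA
Op 8: route key 39: smallest pos >= 39 is 47 -> NB
Final route key 45: smallest pos >= 45 is 47 -> NB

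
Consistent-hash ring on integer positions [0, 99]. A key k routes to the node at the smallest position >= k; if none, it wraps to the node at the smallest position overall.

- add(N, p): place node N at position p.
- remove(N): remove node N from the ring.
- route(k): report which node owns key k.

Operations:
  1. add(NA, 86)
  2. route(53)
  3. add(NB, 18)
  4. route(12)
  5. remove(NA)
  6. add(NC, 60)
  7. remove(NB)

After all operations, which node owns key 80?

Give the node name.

Answer: NC

Derivation:
Op 1: add NA@86 -> ring=[86:NA]
Op 2: route key 53: smallest pos >= 53 is 86 -> NA
Op 3: add NB@18 -> ring=[18:NB,86:NA]
Op 4: route key 12: smallest pos >= 12 is 18 -> NB
Op 5: remove NA -> ring=[18:NB]
Op 6: add NC@60 -> ring=[18:NB,60:NC]
Op 7: remove NB -> ring=[60:NC]
Final route key 80: none >= 80, wrap to smallest pos 60 -> NC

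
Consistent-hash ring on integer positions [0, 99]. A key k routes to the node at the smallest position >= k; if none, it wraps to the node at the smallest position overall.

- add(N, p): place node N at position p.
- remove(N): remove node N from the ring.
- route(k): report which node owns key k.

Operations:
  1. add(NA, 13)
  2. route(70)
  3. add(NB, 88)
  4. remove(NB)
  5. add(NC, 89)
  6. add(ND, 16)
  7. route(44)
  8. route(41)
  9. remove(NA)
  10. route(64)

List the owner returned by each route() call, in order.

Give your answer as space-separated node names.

Op 1: add NA@13 -> ring=[13:NA]
Op 2: route key 70: none >= 70, wrap to smallest pos 13 -> NA
Op 3: add NB@88 -> ring=[13:NA,88:NB]
Op 4: remove NB -> ring=[13:NA]
Op 5: add NC@89 -> ring=[13:NA,89:NC]
Op 6: add ND@16 -> ring=[13:NA,16:ND,89:NC]
Op 7: route key 44: smallest pos >= 44 is 89 -> NC
Op 8: route key 41: smallest pos >= 41 is 89 -> NC
Op 9: remove NA -> ring=[16:ND,89:NC]
Op 10: route key 64: smallest pos >= 64 is 89 -> NC

Answer: NA NC NC NC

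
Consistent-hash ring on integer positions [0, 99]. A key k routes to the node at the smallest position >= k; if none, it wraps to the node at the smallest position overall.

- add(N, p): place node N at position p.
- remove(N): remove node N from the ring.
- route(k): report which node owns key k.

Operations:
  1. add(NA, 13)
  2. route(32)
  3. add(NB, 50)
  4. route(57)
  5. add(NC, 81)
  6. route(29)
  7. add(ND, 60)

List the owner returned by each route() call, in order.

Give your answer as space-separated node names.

Op 1: add NA@13 -> ring=[13:NA]
Op 2: route key 32: none >= 32, wrap to smallest pos 13 -> NA
Op 3: add NB@50 -> ring=[13:NA,50:NB]
Op 4: route key 57: none >= 57, wrap to smallest pos 13 -> NA
Op 5: add NC@81 -> ring=[13:NA,50:NB,81:NC]
Op 6: route key 29: smallest pos >= 29 is 50 -> NB
Op 7: add ND@60 -> ring=[13:NA,50:NB,60:ND,81:NC]

Answer: NA NA NB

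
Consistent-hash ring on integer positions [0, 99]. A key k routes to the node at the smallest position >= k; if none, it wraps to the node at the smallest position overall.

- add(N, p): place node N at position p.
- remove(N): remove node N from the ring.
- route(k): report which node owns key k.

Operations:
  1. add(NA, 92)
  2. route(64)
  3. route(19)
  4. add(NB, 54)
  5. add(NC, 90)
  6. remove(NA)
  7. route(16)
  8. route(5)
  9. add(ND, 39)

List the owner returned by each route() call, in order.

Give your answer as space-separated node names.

Answer: NA NA NB NB

Derivation:
Op 1: add NA@92 -> ring=[92:NA]
Op 2: route key 64: smallest pos >= 64 is 92 -> NA
Op 3: route key 19: smallest pos >= 19 is 92 -> NA
Op 4: add NB@54 -> ring=[54:NB,92:NA]
Op 5: add NC@90 -> ring=[54:NB,90:NC,92:NA]
Op 6: remove NA -> ring=[54:NB,90:NC]
Op 7: route key 16: smallest pos >= 16 is 54 -> NB
Op 8: route key 5: smallest pos >= 5 is 54 -> NB
Op 9: add ND@39 -> ring=[39:ND,54:NB,90:NC]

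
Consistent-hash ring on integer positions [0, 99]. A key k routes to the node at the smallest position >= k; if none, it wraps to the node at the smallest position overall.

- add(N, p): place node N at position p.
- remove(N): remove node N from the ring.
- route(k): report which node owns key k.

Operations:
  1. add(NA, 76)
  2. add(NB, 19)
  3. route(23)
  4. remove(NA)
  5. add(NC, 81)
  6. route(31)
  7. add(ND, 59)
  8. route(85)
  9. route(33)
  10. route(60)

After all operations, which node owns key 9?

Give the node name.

Op 1: add NA@76 -> ring=[76:NA]
Op 2: add NB@19 -> ring=[19:NB,76:NA]
Op 3: route key 23: smallest pos >= 23 is 76 -> NA
Op 4: remove NA -> ring=[19:NB]
Op 5: add NC@81 -> ring=[19:NB,81:NC]
Op 6: route key 31: smallest pos >= 31 is 81 -> NC
Op 7: add ND@59 -> ring=[19:NB,59:ND,81:NC]
Op 8: route key 85: none >= 85, wrap to smallest pos 19 -> NB
Op 9: route key 33: smallest pos >= 33 is 59 -> ND
Op 10: route key 60: smallest pos >= 60 is 81 -> NC
Final route key 9: smallest pos >= 9 is 19 -> NB

Answer: NB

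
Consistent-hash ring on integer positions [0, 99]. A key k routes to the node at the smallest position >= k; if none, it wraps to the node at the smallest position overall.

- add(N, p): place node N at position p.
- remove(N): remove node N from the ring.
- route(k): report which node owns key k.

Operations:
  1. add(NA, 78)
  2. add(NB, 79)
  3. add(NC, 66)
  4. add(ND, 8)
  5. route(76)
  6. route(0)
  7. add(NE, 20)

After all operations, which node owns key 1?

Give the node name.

Op 1: add NA@78 -> ring=[78:NA]
Op 2: add NB@79 -> ring=[78:NA,79:NB]
Op 3: add NC@66 -> ring=[66:NC,78:NA,79:NB]
Op 4: add ND@8 -> ring=[8:ND,66:NC,78:NA,79:NB]
Op 5: route key 76: smallest pos >= 76 is 78 -> NA
Op 6: route key 0: smallest pos >= 0 is 8 -> ND
Op 7: add NE@20 -> ring=[8:ND,20:NE,66:NC,78:NA,79:NB]
Final route key 1: smallest pos >= 1 is 8 -> ND

Answer: ND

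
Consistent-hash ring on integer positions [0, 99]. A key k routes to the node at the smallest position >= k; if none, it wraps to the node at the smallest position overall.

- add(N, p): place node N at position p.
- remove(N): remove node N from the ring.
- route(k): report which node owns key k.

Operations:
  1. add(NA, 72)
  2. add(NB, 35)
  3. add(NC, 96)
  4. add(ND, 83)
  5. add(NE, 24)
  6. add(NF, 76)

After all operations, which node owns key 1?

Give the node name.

Answer: NE

Derivation:
Op 1: add NA@72 -> ring=[72:NA]
Op 2: add NB@35 -> ring=[35:NB,72:NA]
Op 3: add NC@96 -> ring=[35:NB,72:NA,96:NC]
Op 4: add ND@83 -> ring=[35:NB,72:NA,83:ND,96:NC]
Op 5: add NE@24 -> ring=[24:NE,35:NB,72:NA,83:ND,96:NC]
Op 6: add NF@76 -> ring=[24:NE,35:NB,72:NA,76:NF,83:ND,96:NC]
Final route key 1: smallest pos >= 1 is 24 -> NE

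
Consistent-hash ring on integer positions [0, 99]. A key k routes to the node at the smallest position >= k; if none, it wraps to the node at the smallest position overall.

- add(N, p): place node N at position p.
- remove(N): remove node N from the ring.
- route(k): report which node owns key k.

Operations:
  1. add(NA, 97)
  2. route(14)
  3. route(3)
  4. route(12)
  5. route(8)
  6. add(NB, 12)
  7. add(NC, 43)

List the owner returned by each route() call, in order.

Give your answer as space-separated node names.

Op 1: add NA@97 -> ring=[97:NA]
Op 2: route key 14: smallest pos >= 14 is 97 -> NA
Op 3: route key 3: smallest pos >= 3 is 97 -> NA
Op 4: route key 12: smallest pos >= 12 is 97 -> NA
Op 5: route key 8: smallest pos >= 8 is 97 -> NA
Op 6: add NB@12 -> ring=[12:NB,97:NA]
Op 7: add NC@43 -> ring=[12:NB,43:NC,97:NA]

Answer: NA NA NA NA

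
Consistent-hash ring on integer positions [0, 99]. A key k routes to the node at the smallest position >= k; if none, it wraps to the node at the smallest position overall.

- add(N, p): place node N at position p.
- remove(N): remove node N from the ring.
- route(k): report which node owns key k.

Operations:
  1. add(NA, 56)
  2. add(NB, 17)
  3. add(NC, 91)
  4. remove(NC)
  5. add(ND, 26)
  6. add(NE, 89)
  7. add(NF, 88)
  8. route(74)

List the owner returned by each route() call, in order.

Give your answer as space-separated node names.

Op 1: add NA@56 -> ring=[56:NA]
Op 2: add NB@17 -> ring=[17:NB,56:NA]
Op 3: add NC@91 -> ring=[17:NB,56:NA,91:NC]
Op 4: remove NC -> ring=[17:NB,56:NA]
Op 5: add ND@26 -> ring=[17:NB,26:ND,56:NA]
Op 6: add NE@89 -> ring=[17:NB,26:ND,56:NA,89:NE]
Op 7: add NF@88 -> ring=[17:NB,26:ND,56:NA,88:NF,89:NE]
Op 8: route key 74: smallest pos >= 74 is 88 -> NF

Answer: NF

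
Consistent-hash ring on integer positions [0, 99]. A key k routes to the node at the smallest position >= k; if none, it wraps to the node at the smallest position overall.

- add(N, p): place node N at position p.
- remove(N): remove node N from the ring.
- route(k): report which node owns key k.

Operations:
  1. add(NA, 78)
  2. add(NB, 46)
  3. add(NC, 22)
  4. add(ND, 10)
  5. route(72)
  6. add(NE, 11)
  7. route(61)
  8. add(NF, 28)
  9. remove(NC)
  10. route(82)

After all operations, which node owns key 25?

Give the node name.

Answer: NF

Derivation:
Op 1: add NA@78 -> ring=[78:NA]
Op 2: add NB@46 -> ring=[46:NB,78:NA]
Op 3: add NC@22 -> ring=[22:NC,46:NB,78:NA]
Op 4: add ND@10 -> ring=[10:ND,22:NC,46:NB,78:NA]
Op 5: route key 72: smallest pos >= 72 is 78 -> NA
Op 6: add NE@11 -> ring=[10:ND,11:NE,22:NC,46:NB,78:NA]
Op 7: route key 61: smallest pos >= 61 is 78 -> NA
Op 8: add NF@28 -> ring=[10:ND,11:NE,22:NC,28:NF,46:NB,78:NA]
Op 9: remove NC -> ring=[10:ND,11:NE,28:NF,46:NB,78:NA]
Op 10: route key 82: none >= 82, wrap to smallest pos 10 -> ND
Final route key 25: smallest pos >= 25 is 28 -> NF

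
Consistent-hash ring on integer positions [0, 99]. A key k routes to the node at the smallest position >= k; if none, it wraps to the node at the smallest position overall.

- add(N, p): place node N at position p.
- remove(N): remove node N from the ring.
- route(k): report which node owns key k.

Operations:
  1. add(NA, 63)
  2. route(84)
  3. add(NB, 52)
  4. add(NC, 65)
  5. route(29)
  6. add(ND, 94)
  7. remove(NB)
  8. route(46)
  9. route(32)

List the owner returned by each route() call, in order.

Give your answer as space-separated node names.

Answer: NA NB NA NA

Derivation:
Op 1: add NA@63 -> ring=[63:NA]
Op 2: route key 84: none >= 84, wrap to smallest pos 63 -> NA
Op 3: add NB@52 -> ring=[52:NB,63:NA]
Op 4: add NC@65 -> ring=[52:NB,63:NA,65:NC]
Op 5: route key 29: smallest pos >= 29 is 52 -> NB
Op 6: add ND@94 -> ring=[52:NB,63:NA,65:NC,94:ND]
Op 7: remove NB -> ring=[63:NA,65:NC,94:ND]
Op 8: route key 46: smallest pos >= 46 is 63 -> NA
Op 9: route key 32: smallest pos >= 32 is 63 -> NA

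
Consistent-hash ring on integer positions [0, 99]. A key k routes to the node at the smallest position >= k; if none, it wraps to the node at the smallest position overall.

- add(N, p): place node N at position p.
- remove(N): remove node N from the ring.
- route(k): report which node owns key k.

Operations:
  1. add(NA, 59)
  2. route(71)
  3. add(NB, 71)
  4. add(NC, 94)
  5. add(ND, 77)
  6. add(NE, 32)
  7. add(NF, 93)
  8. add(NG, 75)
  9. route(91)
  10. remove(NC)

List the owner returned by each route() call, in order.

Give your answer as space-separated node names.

Answer: NA NF

Derivation:
Op 1: add NA@59 -> ring=[59:NA]
Op 2: route key 71: none >= 71, wrap to smallest pos 59 -> NA
Op 3: add NB@71 -> ring=[59:NA,71:NB]
Op 4: add NC@94 -> ring=[59:NA,71:NB,94:NC]
Op 5: add ND@77 -> ring=[59:NA,71:NB,77:ND,94:NC]
Op 6: add NE@32 -> ring=[32:NE,59:NA,71:NB,77:ND,94:NC]
Op 7: add NF@93 -> ring=[32:NE,59:NA,71:NB,77:ND,93:NF,94:NC]
Op 8: add NG@75 -> ring=[32:NE,59:NA,71:NB,75:NG,77:ND,93:NF,94:NC]
Op 9: route key 91: smallest pos >= 91 is 93 -> NF
Op 10: remove NC -> ring=[32:NE,59:NA,71:NB,75:NG,77:ND,93:NF]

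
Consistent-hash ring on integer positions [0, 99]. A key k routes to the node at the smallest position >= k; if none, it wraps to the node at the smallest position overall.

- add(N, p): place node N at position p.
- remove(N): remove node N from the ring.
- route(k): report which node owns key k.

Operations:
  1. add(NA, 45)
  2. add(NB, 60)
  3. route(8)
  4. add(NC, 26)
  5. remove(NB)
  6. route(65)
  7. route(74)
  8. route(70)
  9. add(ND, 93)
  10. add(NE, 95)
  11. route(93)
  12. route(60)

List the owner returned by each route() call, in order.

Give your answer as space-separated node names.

Op 1: add NA@45 -> ring=[45:NA]
Op 2: add NB@60 -> ring=[45:NA,60:NB]
Op 3: route key 8: smallest pos >= 8 is 45 -> NA
Op 4: add NC@26 -> ring=[26:NC,45:NA,60:NB]
Op 5: remove NB -> ring=[26:NC,45:NA]
Op 6: route key 65: none >= 65, wrap to smallest pos 26 -> NC
Op 7: route key 74: none >= 74, wrap to smallest pos 26 -> NC
Op 8: route key 70: none >= 70, wrap to smallest pos 26 -> NC
Op 9: add ND@93 -> ring=[26:NC,45:NA,93:ND]
Op 10: add NE@95 -> ring=[26:NC,45:NA,93:ND,95:NE]
Op 11: route key 93: smallest pos >= 93 is 93 -> ND
Op 12: route key 60: smallest pos >= 60 is 93 -> ND

Answer: NA NC NC NC ND ND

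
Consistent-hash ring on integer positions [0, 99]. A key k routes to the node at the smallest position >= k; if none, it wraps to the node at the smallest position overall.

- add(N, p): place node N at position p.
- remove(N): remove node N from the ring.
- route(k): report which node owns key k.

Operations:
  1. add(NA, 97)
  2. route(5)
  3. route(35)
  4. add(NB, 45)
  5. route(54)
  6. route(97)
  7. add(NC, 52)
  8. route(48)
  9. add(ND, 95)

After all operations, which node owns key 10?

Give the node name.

Answer: NB

Derivation:
Op 1: add NA@97 -> ring=[97:NA]
Op 2: route key 5: smallest pos >= 5 is 97 -> NA
Op 3: route key 35: smallest pos >= 35 is 97 -> NA
Op 4: add NB@45 -> ring=[45:NB,97:NA]
Op 5: route key 54: smallest pos >= 54 is 97 -> NA
Op 6: route key 97: smallest pos >= 97 is 97 -> NA
Op 7: add NC@52 -> ring=[45:NB,52:NC,97:NA]
Op 8: route key 48: smallest pos >= 48 is 52 -> NC
Op 9: add ND@95 -> ring=[45:NB,52:NC,95:ND,97:NA]
Final route key 10: smallest pos >= 10 is 45 -> NB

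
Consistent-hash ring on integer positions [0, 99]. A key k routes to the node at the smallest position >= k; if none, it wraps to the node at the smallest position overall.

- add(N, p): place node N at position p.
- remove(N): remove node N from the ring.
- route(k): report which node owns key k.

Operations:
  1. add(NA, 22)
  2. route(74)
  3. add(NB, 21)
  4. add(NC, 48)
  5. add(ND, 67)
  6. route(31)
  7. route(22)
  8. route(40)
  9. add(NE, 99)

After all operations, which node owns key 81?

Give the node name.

Answer: NE

Derivation:
Op 1: add NA@22 -> ring=[22:NA]
Op 2: route key 74: none >= 74, wrap to smallest pos 22 -> NA
Op 3: add NB@21 -> ring=[21:NB,22:NA]
Op 4: add NC@48 -> ring=[21:NB,22:NA,48:NC]
Op 5: add ND@67 -> ring=[21:NB,22:NA,48:NC,67:ND]
Op 6: route key 31: smallest pos >= 31 is 48 -> NC
Op 7: route key 22: smallest pos >= 22 is 22 -> NA
Op 8: route key 40: smallest pos >= 40 is 48 -> NC
Op 9: add NE@99 -> ring=[21:NB,22:NA,48:NC,67:ND,99:NE]
Final route key 81: smallest pos >= 81 is 99 -> NE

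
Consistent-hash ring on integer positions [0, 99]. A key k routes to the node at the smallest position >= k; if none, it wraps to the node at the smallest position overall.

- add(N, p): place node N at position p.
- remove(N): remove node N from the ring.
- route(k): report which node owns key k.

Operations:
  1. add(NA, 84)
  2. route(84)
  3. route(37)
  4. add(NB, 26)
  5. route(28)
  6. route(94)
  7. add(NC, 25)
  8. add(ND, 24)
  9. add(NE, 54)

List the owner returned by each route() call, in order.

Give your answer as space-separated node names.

Op 1: add NA@84 -> ring=[84:NA]
Op 2: route key 84: smallest pos >= 84 is 84 -> NA
Op 3: route key 37: smallest pos >= 37 is 84 -> NA
Op 4: add NB@26 -> ring=[26:NB,84:NA]
Op 5: route key 28: smallest pos >= 28 is 84 -> NA
Op 6: route key 94: none >= 94, wrap to smallest pos 26 -> NB
Op 7: add NC@25 -> ring=[25:NC,26:NB,84:NA]
Op 8: add ND@24 -> ring=[24:ND,25:NC,26:NB,84:NA]
Op 9: add NE@54 -> ring=[24:ND,25:NC,26:NB,54:NE,84:NA]

Answer: NA NA NA NB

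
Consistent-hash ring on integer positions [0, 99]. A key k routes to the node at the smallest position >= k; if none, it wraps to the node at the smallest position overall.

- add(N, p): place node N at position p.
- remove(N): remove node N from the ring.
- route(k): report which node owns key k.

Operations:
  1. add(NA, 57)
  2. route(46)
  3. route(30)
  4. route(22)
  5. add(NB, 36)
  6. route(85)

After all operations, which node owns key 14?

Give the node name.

Answer: NB

Derivation:
Op 1: add NA@57 -> ring=[57:NA]
Op 2: route key 46: smallest pos >= 46 is 57 -> NA
Op 3: route key 30: smallest pos >= 30 is 57 -> NA
Op 4: route key 22: smallest pos >= 22 is 57 -> NA
Op 5: add NB@36 -> ring=[36:NB,57:NA]
Op 6: route key 85: none >= 85, wrap to smallest pos 36 -> NB
Final route key 14: smallest pos >= 14 is 36 -> NB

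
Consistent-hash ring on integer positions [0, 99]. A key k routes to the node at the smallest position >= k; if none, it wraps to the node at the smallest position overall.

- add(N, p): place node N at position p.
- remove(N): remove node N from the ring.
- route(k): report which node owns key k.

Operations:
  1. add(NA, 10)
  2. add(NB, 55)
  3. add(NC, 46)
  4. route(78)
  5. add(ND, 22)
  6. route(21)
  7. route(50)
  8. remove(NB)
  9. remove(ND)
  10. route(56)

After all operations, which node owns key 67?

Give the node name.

Op 1: add NA@10 -> ring=[10:NA]
Op 2: add NB@55 -> ring=[10:NA,55:NB]
Op 3: add NC@46 -> ring=[10:NA,46:NC,55:NB]
Op 4: route key 78: none >= 78, wrap to smallest pos 10 -> NA
Op 5: add ND@22 -> ring=[10:NA,22:ND,46:NC,55:NB]
Op 6: route key 21: smallest pos >= 21 is 22 -> ND
Op 7: route key 50: smallest pos >= 50 is 55 -> NB
Op 8: remove NB -> ring=[10:NA,22:ND,46:NC]
Op 9: remove ND -> ring=[10:NA,46:NC]
Op 10: route key 56: none >= 56, wrap to smallest pos 10 -> NA
Final route key 67: none >= 67, wrap to smallest pos 10 -> NA

Answer: NA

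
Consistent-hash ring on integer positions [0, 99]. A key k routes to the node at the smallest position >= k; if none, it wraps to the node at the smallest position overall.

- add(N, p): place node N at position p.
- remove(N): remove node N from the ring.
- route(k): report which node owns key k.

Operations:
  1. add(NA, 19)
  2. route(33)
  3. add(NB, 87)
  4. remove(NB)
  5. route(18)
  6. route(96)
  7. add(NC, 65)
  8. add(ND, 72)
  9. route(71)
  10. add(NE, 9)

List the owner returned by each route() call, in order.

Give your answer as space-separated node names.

Answer: NA NA NA ND

Derivation:
Op 1: add NA@19 -> ring=[19:NA]
Op 2: route key 33: none >= 33, wrap to smallest pos 19 -> NA
Op 3: add NB@87 -> ring=[19:NA,87:NB]
Op 4: remove NB -> ring=[19:NA]
Op 5: route key 18: smallest pos >= 18 is 19 -> NA
Op 6: route key 96: none >= 96, wrap to smallest pos 19 -> NA
Op 7: add NC@65 -> ring=[19:NA,65:NC]
Op 8: add ND@72 -> ring=[19:NA,65:NC,72:ND]
Op 9: route key 71: smallest pos >= 71 is 72 -> ND
Op 10: add NE@9 -> ring=[9:NE,19:NA,65:NC,72:ND]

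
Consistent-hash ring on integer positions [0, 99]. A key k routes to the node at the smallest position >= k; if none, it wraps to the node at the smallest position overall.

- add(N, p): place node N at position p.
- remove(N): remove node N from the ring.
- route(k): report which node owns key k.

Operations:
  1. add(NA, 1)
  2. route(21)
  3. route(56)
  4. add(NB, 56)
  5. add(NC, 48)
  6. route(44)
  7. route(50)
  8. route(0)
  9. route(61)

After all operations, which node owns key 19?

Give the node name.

Op 1: add NA@1 -> ring=[1:NA]
Op 2: route key 21: none >= 21, wrap to smallest pos 1 -> NA
Op 3: route key 56: none >= 56, wrap to smallest pos 1 -> NA
Op 4: add NB@56 -> ring=[1:NA,56:NB]
Op 5: add NC@48 -> ring=[1:NA,48:NC,56:NB]
Op 6: route key 44: smallest pos >= 44 is 48 -> NC
Op 7: route key 50: smallest pos >= 50 is 56 -> NB
Op 8: route key 0: smallest pos >= 0 is 1 -> NA
Op 9: route key 61: none >= 61, wrap to smallest pos 1 -> NA
Final route key 19: smallest pos >= 19 is 48 -> NC

Answer: NC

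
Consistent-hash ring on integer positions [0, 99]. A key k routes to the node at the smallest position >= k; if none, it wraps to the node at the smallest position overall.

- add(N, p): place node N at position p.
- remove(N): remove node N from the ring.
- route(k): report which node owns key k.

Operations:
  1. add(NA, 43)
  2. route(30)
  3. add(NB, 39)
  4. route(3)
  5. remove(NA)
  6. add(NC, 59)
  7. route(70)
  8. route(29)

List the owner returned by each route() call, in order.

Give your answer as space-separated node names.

Answer: NA NB NB NB

Derivation:
Op 1: add NA@43 -> ring=[43:NA]
Op 2: route key 30: smallest pos >= 30 is 43 -> NA
Op 3: add NB@39 -> ring=[39:NB,43:NA]
Op 4: route key 3: smallest pos >= 3 is 39 -> NB
Op 5: remove NA -> ring=[39:NB]
Op 6: add NC@59 -> ring=[39:NB,59:NC]
Op 7: route key 70: none >= 70, wrap to smallest pos 39 -> NB
Op 8: route key 29: smallest pos >= 29 is 39 -> NB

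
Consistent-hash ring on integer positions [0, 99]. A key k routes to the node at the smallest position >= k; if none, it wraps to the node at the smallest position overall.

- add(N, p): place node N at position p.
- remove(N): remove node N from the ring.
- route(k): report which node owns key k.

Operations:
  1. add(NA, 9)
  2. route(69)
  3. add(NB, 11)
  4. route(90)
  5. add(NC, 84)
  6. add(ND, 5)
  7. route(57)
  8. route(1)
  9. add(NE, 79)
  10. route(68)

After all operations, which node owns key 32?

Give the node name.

Answer: NE

Derivation:
Op 1: add NA@9 -> ring=[9:NA]
Op 2: route key 69: none >= 69, wrap to smallest pos 9 -> NA
Op 3: add NB@11 -> ring=[9:NA,11:NB]
Op 4: route key 90: none >= 90, wrap to smallest pos 9 -> NA
Op 5: add NC@84 -> ring=[9:NA,11:NB,84:NC]
Op 6: add ND@5 -> ring=[5:ND,9:NA,11:NB,84:NC]
Op 7: route key 57: smallest pos >= 57 is 84 -> NC
Op 8: route key 1: smallest pos >= 1 is 5 -> ND
Op 9: add NE@79 -> ring=[5:ND,9:NA,11:NB,79:NE,84:NC]
Op 10: route key 68: smallest pos >= 68 is 79 -> NE
Final route key 32: smallest pos >= 32 is 79 -> NE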